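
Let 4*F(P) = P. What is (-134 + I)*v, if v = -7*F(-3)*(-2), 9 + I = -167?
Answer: 3255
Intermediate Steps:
I = -176 (I = -9 - 167 = -176)
F(P) = P/4
v = -21/2 (v = -7*(-3)/4*(-2) = -7*(-¾)*(-2) = (21/4)*(-2) = -21/2 ≈ -10.500)
(-134 + I)*v = (-134 - 176)*(-21/2) = -310*(-21/2) = 3255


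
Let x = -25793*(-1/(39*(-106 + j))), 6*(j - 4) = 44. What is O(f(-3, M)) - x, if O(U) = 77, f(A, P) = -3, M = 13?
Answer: 310077/3692 ≈ 83.986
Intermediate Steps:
j = 34/3 (j = 4 + (1/6)*44 = 4 + 22/3 = 34/3 ≈ 11.333)
x = -25793/3692 (x = -25793*(-1/(39*(-106 + 34/3))) = -25793/((-39*(-284/3))) = -25793/3692 ≈ -6.9862)
O(f(-3, M)) - x = 77 - 1*(-25793/3692) = 77 + 25793/3692 = 310077/3692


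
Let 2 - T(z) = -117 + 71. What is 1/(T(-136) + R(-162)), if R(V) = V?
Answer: -1/114 ≈ -0.0087719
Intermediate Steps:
T(z) = 48 (T(z) = 2 - (-117 + 71) = 2 - 1*(-46) = 2 + 46 = 48)
1/(T(-136) + R(-162)) = 1/(48 - 162) = 1/(-114) = -1/114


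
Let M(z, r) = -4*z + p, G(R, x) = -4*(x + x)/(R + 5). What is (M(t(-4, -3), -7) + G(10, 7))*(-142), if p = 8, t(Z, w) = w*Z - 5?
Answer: 50552/15 ≈ 3370.1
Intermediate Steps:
t(Z, w) = -5 + Z*w (t(Z, w) = Z*w - 5 = -5 + Z*w)
G(R, x) = -8*x/(5 + R) (G(R, x) = -4*2*x/(5 + R) = -8*x/(5 + R))
M(z, r) = 8 - 4*z (M(z, r) = -4*z + 8 = 8 - 4*z)
(M(t(-4, -3), -7) + G(10, 7))*(-142) = ((8 - 4*(-5 - 4*(-3))) - 8*7/(5 + 10))*(-142) = ((8 - 4*(-5 + 12)) - 8*7/15)*(-142) = ((8 - 4*7) - 8*7*1/15)*(-142) = ((8 - 28) - 56/15)*(-142) = (-20 - 56/15)*(-142) = -356/15*(-142) = 50552/15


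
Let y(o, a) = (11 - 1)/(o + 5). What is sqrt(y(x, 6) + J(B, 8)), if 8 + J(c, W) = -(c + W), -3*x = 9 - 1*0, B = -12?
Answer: 1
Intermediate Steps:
x = -3 (x = -(9 - 1*0)/3 = -(9 + 0)/3 = -1/3*9 = -3)
y(o, a) = 10/(5 + o)
J(c, W) = -8 - W - c (J(c, W) = -8 - (c + W) = -8 - (W + c) = -8 + (-W - c) = -8 - W - c)
sqrt(y(x, 6) + J(B, 8)) = sqrt(10/(5 - 3) + (-8 - 1*8 - 1*(-12))) = sqrt(10/2 + (-8 - 8 + 12)) = sqrt(10*(1/2) - 4) = sqrt(5 - 4) = sqrt(1) = 1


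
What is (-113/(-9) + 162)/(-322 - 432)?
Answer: -1571/6786 ≈ -0.23151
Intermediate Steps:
(-113/(-9) + 162)/(-322 - 432) = (-113*(-⅑) + 162)/(-754) = (113/9 + 162)*(-1/754) = (1571/9)*(-1/754) = -1571/6786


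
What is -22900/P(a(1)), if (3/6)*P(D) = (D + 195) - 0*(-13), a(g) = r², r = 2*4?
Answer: -11450/259 ≈ -44.208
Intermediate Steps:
r = 8
a(g) = 64 (a(g) = 8² = 64)
P(D) = 390 + 2*D (P(D) = 2*((D + 195) - 0*(-13)) = 2*((195 + D) - 1*0) = 2*((195 + D) + 0) = 2*(195 + D) = 390 + 2*D)
-22900/P(a(1)) = -22900/(390 + 2*64) = -22900/(390 + 128) = -22900/518 = -22900*1/518 = -11450/259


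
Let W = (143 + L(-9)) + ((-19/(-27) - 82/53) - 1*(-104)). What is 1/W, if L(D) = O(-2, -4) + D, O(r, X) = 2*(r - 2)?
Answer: 1431/327923 ≈ 0.0043638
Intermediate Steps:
O(r, X) = -4 + 2*r (O(r, X) = 2*(-2 + r) = -4 + 2*r)
L(D) = -8 + D (L(D) = (-4 + 2*(-2)) + D = (-4 - 4) + D = -8 + D)
W = 327923/1431 (W = (143 + (-8 - 9)) + ((-19/(-27) - 82/53) - 1*(-104)) = (143 - 17) + ((-19*(-1/27) - 82*1/53) + 104) = 126 + ((19/27 - 82/53) + 104) = 126 + (-1207/1431 + 104) = 126 + 147617/1431 = 327923/1431 ≈ 229.16)
1/W = 1/(327923/1431) = 1431/327923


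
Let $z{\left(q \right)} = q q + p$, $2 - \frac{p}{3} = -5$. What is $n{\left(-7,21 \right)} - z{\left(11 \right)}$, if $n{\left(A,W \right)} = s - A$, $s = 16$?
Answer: $-119$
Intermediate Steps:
$p = 21$ ($p = 6 - -15 = 6 + 15 = 21$)
$z{\left(q \right)} = 21 + q^{2}$ ($z{\left(q \right)} = q q + 21 = q^{2} + 21 = 21 + q^{2}$)
$n{\left(A,W \right)} = 16 - A$
$n{\left(-7,21 \right)} - z{\left(11 \right)} = \left(16 - -7\right) - \left(21 + 11^{2}\right) = \left(16 + 7\right) - \left(21 + 121\right) = 23 - 142 = -119$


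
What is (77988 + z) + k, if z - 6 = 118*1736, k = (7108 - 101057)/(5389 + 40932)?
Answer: 13101430333/46321 ≈ 2.8284e+5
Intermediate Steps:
k = -93949/46321 ≈ -2.0282
z = 204854 (z = 6 + 118*1736 = 6 + 204848 = 204854)
(77988 + z) + k = (77988 + 204854) - 93949/46321 = 282842 - 93949/46321 = 13101430333/46321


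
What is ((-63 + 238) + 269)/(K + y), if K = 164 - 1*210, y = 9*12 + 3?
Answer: 444/65 ≈ 6.8308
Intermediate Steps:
y = 111 (y = 108 + 3 = 111)
K = -46 (K = 164 - 210 = -46)
((-63 + 238) + 269)/(K + y) = ((-63 + 238) + 269)/(-46 + 111) = (175 + 269)/65 = 444*(1/65) = 444/65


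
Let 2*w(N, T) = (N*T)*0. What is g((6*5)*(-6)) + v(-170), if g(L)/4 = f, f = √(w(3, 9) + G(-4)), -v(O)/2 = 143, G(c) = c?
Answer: -286 + 8*I ≈ -286.0 + 8.0*I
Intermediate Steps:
w(N, T) = 0 (w(N, T) = ((N*T)*0)/2 = (½)*0 = 0)
v(O) = -286 (v(O) = -2*143 = -286)
f = 2*I (f = √(0 - 4) = √(-4) = 2*I ≈ 2.0*I)
g(L) = 8*I (g(L) = 4*(2*I) = 8*I)
g((6*5)*(-6)) + v(-170) = 8*I - 286 = -286 + 8*I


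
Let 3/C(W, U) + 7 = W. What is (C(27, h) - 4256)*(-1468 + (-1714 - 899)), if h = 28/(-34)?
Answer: 347362477/20 ≈ 1.7368e+7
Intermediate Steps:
h = -14/17 (h = 28*(-1/34) = -14/17 ≈ -0.82353)
C(W, U) = 3/(-7 + W)
(C(27, h) - 4256)*(-1468 + (-1714 - 899)) = (3/(-7 + 27) - 4256)*(-1468 + (-1714 - 899)) = (3/20 - 4256)*(-1468 - 2613) = (3*(1/20) - 4256)*(-4081) = (3/20 - 4256)*(-4081) = -85117/20*(-4081) = 347362477/20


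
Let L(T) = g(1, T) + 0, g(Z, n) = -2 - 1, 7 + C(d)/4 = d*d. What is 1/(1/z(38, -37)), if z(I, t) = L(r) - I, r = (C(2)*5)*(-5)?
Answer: -41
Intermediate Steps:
C(d) = -28 + 4*d² (C(d) = -28 + 4*(d*d) = -28 + 4*d²)
g(Z, n) = -3
r = 300 (r = ((-28 + 4*2²)*5)*(-5) = ((-28 + 4*4)*5)*(-5) = ((-28 + 16)*5)*(-5) = -12*5*(-5) = -60*(-5) = 300)
L(T) = -3 (L(T) = -3 + 0 = -3)
z(I, t) = -3 - I
1/(1/z(38, -37)) = 1/(1/(-3 - 1*38)) = 1/(1/(-3 - 38)) = 1/(1/(-41)) = 1/(-1/41) = -41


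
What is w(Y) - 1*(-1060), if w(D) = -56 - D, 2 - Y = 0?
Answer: 1002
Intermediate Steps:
Y = 2 (Y = 2 - 1*0 = 2 + 0 = 2)
w(Y) - 1*(-1060) = (-56 - 1*2) - 1*(-1060) = (-56 - 2) + 1060 = -58 + 1060 = 1002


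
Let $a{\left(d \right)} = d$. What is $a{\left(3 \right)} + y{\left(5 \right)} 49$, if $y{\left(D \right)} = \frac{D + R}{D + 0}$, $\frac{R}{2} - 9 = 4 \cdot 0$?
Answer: $\frac{1142}{5} \approx 228.4$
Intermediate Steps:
$R = 18$ ($R = 18 + 2 \cdot 4 \cdot 0 = 18 + 2 \cdot 0 = 18 + 0 = 18$)
$y{\left(D \right)} = \frac{18 + D}{D}$ ($y{\left(D \right)} = \frac{D + 18}{D + 0} = \frac{18 + D}{D}$)
$a{\left(3 \right)} + y{\left(5 \right)} 49 = 3 + \frac{18 + 5}{5} \cdot 49 = 3 + \frac{1}{5} \cdot 23 \cdot 49 = 3 + \frac{23}{5} \cdot 49 = 3 + \frac{1127}{5} = \frac{1142}{5}$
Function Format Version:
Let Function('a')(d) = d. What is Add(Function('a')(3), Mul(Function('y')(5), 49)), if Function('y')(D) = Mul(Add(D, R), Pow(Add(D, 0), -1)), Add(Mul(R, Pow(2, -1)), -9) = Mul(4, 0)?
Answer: Rational(1142, 5) ≈ 228.40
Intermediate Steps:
R = 18 (R = Add(18, Mul(2, Mul(4, 0))) = Add(18, Mul(2, 0)) = Add(18, 0) = 18)
Function('y')(D) = Mul(Pow(D, -1), Add(18, D)) (Function('y')(D) = Mul(Add(D, 18), Pow(Add(D, 0), -1)) = Mul(Add(18, D), Pow(D, -1)) = Mul(Pow(D, -1), Add(18, D)))
Add(Function('a')(3), Mul(Function('y')(5), 49)) = Add(3, Mul(Mul(Pow(5, -1), Add(18, 5)), 49)) = Add(3, Mul(Mul(Rational(1, 5), 23), 49)) = Add(3, Mul(Rational(23, 5), 49)) = Add(3, Rational(1127, 5)) = Rational(1142, 5)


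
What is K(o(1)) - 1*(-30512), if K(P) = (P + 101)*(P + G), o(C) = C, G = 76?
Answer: 38366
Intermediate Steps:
K(P) = (76 + P)*(101 + P) (K(P) = (P + 101)*(P + 76) = (101 + P)*(76 + P) = (76 + P)*(101 + P))
K(o(1)) - 1*(-30512) = (7676 + 1**2 + 177*1) - 1*(-30512) = (7676 + 1 + 177) + 30512 = 7854 + 30512 = 38366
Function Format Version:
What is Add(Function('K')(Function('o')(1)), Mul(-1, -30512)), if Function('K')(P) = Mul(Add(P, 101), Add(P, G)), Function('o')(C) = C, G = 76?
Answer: 38366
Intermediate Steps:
Function('K')(P) = Mul(Add(76, P), Add(101, P)) (Function('K')(P) = Mul(Add(P, 101), Add(P, 76)) = Mul(Add(101, P), Add(76, P)) = Mul(Add(76, P), Add(101, P)))
Add(Function('K')(Function('o')(1)), Mul(-1, -30512)) = Add(Add(7676, Pow(1, 2), Mul(177, 1)), Mul(-1, -30512)) = Add(Add(7676, 1, 177), 30512) = Add(7854, 30512) = 38366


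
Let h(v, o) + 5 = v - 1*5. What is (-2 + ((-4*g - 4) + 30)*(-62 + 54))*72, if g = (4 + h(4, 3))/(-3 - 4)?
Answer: -101232/7 ≈ -14462.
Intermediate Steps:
h(v, o) = -10 + v (h(v, o) = -5 + (v - 1*5) = -5 + (v - 5) = -5 + (-5 + v) = -10 + v)
g = 2/7 (g = (4 + (-10 + 4))/(-3 - 4) = (4 - 6)/(-7) = -2*(-⅐) = 2/7 ≈ 0.28571)
(-2 + ((-4*g - 4) + 30)*(-62 + 54))*72 = (-2 + ((-4*2/7 - 4) + 30)*(-62 + 54))*72 = (-2 + ((-8/7 - 4) + 30)*(-8))*72 = (-2 + (-36/7 + 30)*(-8))*72 = (-2 + (174/7)*(-8))*72 = (-2 - 1392/7)*72 = -1406/7*72 = -101232/7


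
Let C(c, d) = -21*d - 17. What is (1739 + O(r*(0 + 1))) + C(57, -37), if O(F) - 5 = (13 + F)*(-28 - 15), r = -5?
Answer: 2160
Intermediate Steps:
C(c, d) = -17 - 21*d
O(F) = -554 - 43*F (O(F) = 5 + (13 + F)*(-28 - 15) = 5 + (13 + F)*(-43) = 5 + (-559 - 43*F) = -554 - 43*F)
(1739 + O(r*(0 + 1))) + C(57, -37) = (1739 + (-554 - (-215)*(0 + 1))) + (-17 - 21*(-37)) = (1739 + (-554 - (-215))) + (-17 + 777) = (1739 + (-554 - 43*(-5))) + 760 = (1739 + (-554 + 215)) + 760 = (1739 - 339) + 760 = 1400 + 760 = 2160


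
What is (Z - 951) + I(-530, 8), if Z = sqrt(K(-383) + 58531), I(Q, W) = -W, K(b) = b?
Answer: -959 + 2*sqrt(14537) ≈ -717.86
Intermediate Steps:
Z = 2*sqrt(14537) (Z = sqrt(-383 + 58531) = sqrt(58148) = 2*sqrt(14537) ≈ 241.14)
(Z - 951) + I(-530, 8) = (2*sqrt(14537) - 951) - 1*8 = (-951 + 2*sqrt(14537)) - 8 = -959 + 2*sqrt(14537)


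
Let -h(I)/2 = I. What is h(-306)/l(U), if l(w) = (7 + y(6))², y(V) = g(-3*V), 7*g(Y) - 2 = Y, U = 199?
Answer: 3332/121 ≈ 27.537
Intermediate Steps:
g(Y) = 2/7 + Y/7
h(I) = -2*I
y(V) = 2/7 - 3*V/7 (y(V) = 2/7 + (-3*V)/7 = 2/7 - 3*V/7)
l(w) = 1089/49 (l(w) = (7 + (2/7 - 3/7*6))² = (7 + (2/7 - 18/7))² = (7 - 16/7)² = (33/7)² = 1089/49)
h(-306)/l(U) = (-2*(-306))/(1089/49) = 612*(49/1089) = 3332/121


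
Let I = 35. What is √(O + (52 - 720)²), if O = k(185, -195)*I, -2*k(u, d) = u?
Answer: √1771946/2 ≈ 665.57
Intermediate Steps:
k(u, d) = -u/2
O = -6475/2 (O = -½*185*35 = -185/2*35 = -6475/2 ≈ -3237.5)
√(O + (52 - 720)²) = √(-6475/2 + (52 - 720)²) = √(-6475/2 + (-668)²) = √(-6475/2 + 446224) = √(885973/2) = √1771946/2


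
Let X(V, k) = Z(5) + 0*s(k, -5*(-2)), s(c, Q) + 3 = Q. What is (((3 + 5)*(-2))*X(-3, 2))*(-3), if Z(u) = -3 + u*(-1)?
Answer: -384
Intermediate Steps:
s(c, Q) = -3 + Q
Z(u) = -3 - u
X(V, k) = -8 (X(V, k) = (-3 - 1*5) + 0*(-3 - 5*(-2)) = (-3 - 5) + 0*(-3 + 10) = -8 + 0*7 = -8 + 0 = -8)
(((3 + 5)*(-2))*X(-3, 2))*(-3) = (((3 + 5)*(-2))*(-8))*(-3) = ((8*(-2))*(-8))*(-3) = -16*(-8)*(-3) = 128*(-3) = -384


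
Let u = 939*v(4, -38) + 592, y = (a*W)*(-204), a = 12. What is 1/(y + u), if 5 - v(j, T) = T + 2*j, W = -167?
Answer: 1/442273 ≈ 2.2610e-6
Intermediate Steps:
v(j, T) = 5 - T - 2*j (v(j, T) = 5 - (T + 2*j) = 5 + (-T - 2*j) = 5 - T - 2*j)
y = 408816 (y = (12*(-167))*(-204) = -2004*(-204) = 408816)
u = 33457 (u = 939*(5 - 1*(-38) - 2*4) + 592 = 939*(5 + 38 - 8) + 592 = 939*35 + 592 = 32865 + 592 = 33457)
1/(y + u) = 1/(408816 + 33457) = 1/442273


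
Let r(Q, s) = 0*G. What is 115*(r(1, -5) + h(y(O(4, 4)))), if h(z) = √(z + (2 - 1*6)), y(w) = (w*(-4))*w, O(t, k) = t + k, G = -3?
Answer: 230*I*√65 ≈ 1854.3*I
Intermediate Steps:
O(t, k) = k + t
r(Q, s) = 0 (r(Q, s) = 0*(-3) = 0)
y(w) = -4*w² (y(w) = (-4*w)*w = -4*w²)
h(z) = √(-4 + z) (h(z) = √(z + (2 - 6)) = √(z - 4) = √(-4 + z))
115*(r(1, -5) + h(y(O(4, 4)))) = 115*(0 + √(-4 - 4*(4 + 4)²)) = 115*(0 + √(-4 - 4*8²)) = 115*(0 + √(-4 - 4*64)) = 115*(0 + √(-4 - 256)) = 115*(0 + √(-260)) = 115*(0 + 2*I*√65) = 115*(2*I*√65) = 230*I*√65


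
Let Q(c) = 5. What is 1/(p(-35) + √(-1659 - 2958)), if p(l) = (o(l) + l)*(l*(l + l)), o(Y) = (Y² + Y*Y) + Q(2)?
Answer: 5929000/35153041004617 - 9*I*√57/35153041004617 ≈ 1.6866e-7 - 1.9329e-12*I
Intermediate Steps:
o(Y) = 5 + 2*Y² (o(Y) = (Y² + Y*Y) + 5 = (Y² + Y²) + 5 = 2*Y² + 5 = 5 + 2*Y²)
p(l) = 2*l²*(5 + l + 2*l²) (p(l) = ((5 + 2*l²) + l)*(l*(l + l)) = (5 + l + 2*l²)*(l*(2*l)) = (5 + l + 2*l²)*(2*l²) = 2*l²*(5 + l + 2*l²))
1/(p(-35) + √(-1659 - 2958)) = 1/(2*(-35)²*(5 - 35 + 2*(-35)²) + √(-1659 - 2958)) = 1/(2*1225*(5 - 35 + 2*1225) + √(-4617)) = 1/(2*1225*(5 - 35 + 2450) + 9*I*√57) = 1/(2*1225*2420 + 9*I*√57) = 1/(5929000 + 9*I*√57)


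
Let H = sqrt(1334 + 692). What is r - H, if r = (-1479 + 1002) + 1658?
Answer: 1181 - sqrt(2026) ≈ 1136.0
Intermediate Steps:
H = sqrt(2026) ≈ 45.011
r = 1181 (r = -477 + 1658 = 1181)
r - H = 1181 - sqrt(2026)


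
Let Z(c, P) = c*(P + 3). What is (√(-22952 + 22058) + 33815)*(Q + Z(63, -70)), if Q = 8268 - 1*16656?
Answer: -426373335 - 12609*I*√894 ≈ -4.2637e+8 - 3.7701e+5*I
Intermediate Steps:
Q = -8388 (Q = 8268 - 16656 = -8388)
Z(c, P) = c*(3 + P)
(√(-22952 + 22058) + 33815)*(Q + Z(63, -70)) = (√(-22952 + 22058) + 33815)*(-8388 + 63*(3 - 70)) = (√(-894) + 33815)*(-8388 + 63*(-67)) = (I*√894 + 33815)*(-8388 - 4221) = (33815 + I*√894)*(-12609) = -426373335 - 12609*I*√894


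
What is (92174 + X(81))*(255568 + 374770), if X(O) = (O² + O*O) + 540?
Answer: 66712452568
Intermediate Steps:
X(O) = 540 + 2*O² (X(O) = (O² + O²) + 540 = 2*O² + 540 = 540 + 2*O²)
(92174 + X(81))*(255568 + 374770) = (92174 + (540 + 2*81²))*(255568 + 374770) = (92174 + (540 + 2*6561))*630338 = (92174 + (540 + 13122))*630338 = (92174 + 13662)*630338 = 105836*630338 = 66712452568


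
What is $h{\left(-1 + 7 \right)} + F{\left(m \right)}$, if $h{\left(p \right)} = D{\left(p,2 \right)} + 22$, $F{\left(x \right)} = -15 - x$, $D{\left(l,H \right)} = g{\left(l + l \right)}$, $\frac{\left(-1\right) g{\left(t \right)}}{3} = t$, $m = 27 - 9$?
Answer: $-47$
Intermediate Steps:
$m = 18$
$g{\left(t \right)} = - 3 t$
$D{\left(l,H \right)} = - 6 l$ ($D{\left(l,H \right)} = - 3 \left(l + l\right) = - 3 \cdot 2 l = - 6 l$)
$h{\left(p \right)} = 22 - 6 p$ ($h{\left(p \right)} = - 6 p + 22 = 22 - 6 p$)
$h{\left(-1 + 7 \right)} + F{\left(m \right)} = \left(22 - 6 \left(-1 + 7\right)\right) - 33 = \left(22 - 36\right) - 33 = -14 - 33 = -47$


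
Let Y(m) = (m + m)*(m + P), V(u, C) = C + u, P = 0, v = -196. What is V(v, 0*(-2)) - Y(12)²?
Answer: -83140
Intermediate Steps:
Y(m) = 2*m² (Y(m) = (m + m)*(m + 0) = (2*m)*m = 2*m²)
V(v, 0*(-2)) - Y(12)² = (0*(-2) - 196) - (2*12²)² = (0 - 196) - (2*144)² = -196 - 1*288² = -196 - 1*82944 = -196 - 82944 = -83140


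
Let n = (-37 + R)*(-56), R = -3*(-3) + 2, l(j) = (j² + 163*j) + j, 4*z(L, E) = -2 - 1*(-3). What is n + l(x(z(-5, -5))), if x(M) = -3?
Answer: 973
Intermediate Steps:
z(L, E) = ¼ (z(L, E) = (-2 - 1*(-3))/4 = (-2 + 3)/4 = (¼)*1 = ¼)
l(j) = j² + 164*j
R = 11 (R = 9 + 2 = 11)
n = 1456 (n = (-37 + 11)*(-56) = -26*(-56) = 1456)
n + l(x(z(-5, -5))) = 1456 - 3*(164 - 3) = 1456 - 3*161 = 1456 - 483 = 973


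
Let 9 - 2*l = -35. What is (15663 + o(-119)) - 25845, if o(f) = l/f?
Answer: -1211680/119 ≈ -10182.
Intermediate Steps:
l = 22 (l = 9/2 - ½*(-35) = 9/2 + 35/2 = 22)
o(f) = 22/f
(15663 + o(-119)) - 25845 = (15663 + 22/(-119)) - 25845 = (15663 + 22*(-1/119)) - 25845 = (15663 - 22/119) - 25845 = 1863875/119 - 25845 = -1211680/119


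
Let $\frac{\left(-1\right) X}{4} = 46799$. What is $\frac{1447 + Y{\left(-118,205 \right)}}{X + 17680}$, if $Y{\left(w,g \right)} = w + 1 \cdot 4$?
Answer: $- \frac{1333}{169516} \approx -0.0078636$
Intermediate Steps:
$X = -187196$ ($X = \left(-4\right) 46799 = -187196$)
$Y{\left(w,g \right)} = 4 + w$ ($Y{\left(w,g \right)} = w + 4 = 4 + w$)
$\frac{1447 + Y{\left(-118,205 \right)}}{X + 17680} = \frac{1447 + \left(4 - 118\right)}{-187196 + 17680} = \frac{1447 - 114}{-169516} = 1333 \left(- \frac{1}{169516}\right) = - \frac{1333}{169516}$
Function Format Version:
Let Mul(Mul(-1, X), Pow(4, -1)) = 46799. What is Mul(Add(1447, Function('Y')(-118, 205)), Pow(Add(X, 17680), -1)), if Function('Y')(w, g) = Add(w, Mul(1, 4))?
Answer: Rational(-1333, 169516) ≈ -0.0078636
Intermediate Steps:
X = -187196 (X = Mul(-4, 46799) = -187196)
Function('Y')(w, g) = Add(4, w) (Function('Y')(w, g) = Add(w, 4) = Add(4, w))
Mul(Add(1447, Function('Y')(-118, 205)), Pow(Add(X, 17680), -1)) = Mul(Add(1447, Add(4, -118)), Pow(Add(-187196, 17680), -1)) = Mul(Add(1447, -114), Pow(-169516, -1)) = Mul(1333, Rational(-1, 169516)) = Rational(-1333, 169516)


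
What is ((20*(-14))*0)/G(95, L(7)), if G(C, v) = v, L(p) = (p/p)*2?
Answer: 0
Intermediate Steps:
L(p) = 2 (L(p) = 1*2 = 2)
((20*(-14))*0)/G(95, L(7)) = ((20*(-14))*0)/2 = -280*0*(1/2) = 0*(1/2) = 0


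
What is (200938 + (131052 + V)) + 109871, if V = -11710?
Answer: 430151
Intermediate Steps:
(200938 + (131052 + V)) + 109871 = (200938 + (131052 - 11710)) + 109871 = (200938 + 119342) + 109871 = 320280 + 109871 = 430151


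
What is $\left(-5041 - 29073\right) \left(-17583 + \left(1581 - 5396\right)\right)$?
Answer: $729971372$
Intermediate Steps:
$\left(-5041 - 29073\right) \left(-17583 + \left(1581 - 5396\right)\right) = - 34114 \left(-17583 - 3815\right) = \left(-34114\right) \left(-21398\right) = 729971372$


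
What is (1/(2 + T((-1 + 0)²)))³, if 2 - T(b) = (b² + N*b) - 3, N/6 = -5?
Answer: 1/46656 ≈ 2.1433e-5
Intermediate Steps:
N = -30 (N = 6*(-5) = -30)
T(b) = 5 - b² + 30*b (T(b) = 2 - ((b² - 30*b) - 3) = 2 - (-3 + b² - 30*b) = 2 + (3 - b² + 30*b) = 5 - b² + 30*b)
(1/(2 + T((-1 + 0)²)))³ = (1/(2 + (5 - ((-1 + 0)²)² + 30*(-1 + 0)²)))³ = (1/(2 + (5 - ((-1)²)² + 30*(-1)²)))³ = (1/(2 + (5 - 1*1² + 30*1)))³ = (1/(2 + (5 - 1*1 + 30)))³ = (1/(2 + (5 - 1 + 30)))³ = (1/(2 + 34))³ = (1/36)³ = 1/46656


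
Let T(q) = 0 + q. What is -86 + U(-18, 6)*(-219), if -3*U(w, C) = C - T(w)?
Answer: 1666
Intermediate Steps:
T(q) = q
U(w, C) = -C/3 + w/3 (U(w, C) = -(C - w)/3 = -C/3 + w/3)
-86 + U(-18, 6)*(-219) = -86 + (-⅓*6 + (⅓)*(-18))*(-219) = -86 + (-2 - 6)*(-219) = -86 - 8*(-219) = -86 + 1752 = 1666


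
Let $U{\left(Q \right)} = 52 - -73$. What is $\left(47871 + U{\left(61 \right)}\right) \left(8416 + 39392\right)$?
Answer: $2294592768$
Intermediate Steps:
$U{\left(Q \right)} = 125$ ($U{\left(Q \right)} = 52 + 73 = 125$)
$\left(47871 + U{\left(61 \right)}\right) \left(8416 + 39392\right) = \left(47871 + 125\right) \left(8416 + 39392\right) = 47996 \cdot 47808 = 2294592768$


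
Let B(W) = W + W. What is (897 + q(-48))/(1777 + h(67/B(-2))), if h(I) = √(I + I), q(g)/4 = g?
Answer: 167038/421035 - 47*I*√134/421035 ≈ 0.39673 - 0.0012922*I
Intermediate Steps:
q(g) = 4*g
B(W) = 2*W
h(I) = √2*√I (h(I) = √(2*I) = √2*√I)
(897 + q(-48))/(1777 + h(67/B(-2))) = (897 + 4*(-48))/(1777 + √2*√(67/((2*(-2))))) = (897 - 192)/(1777 + √2*√(67/(-4))) = 705/(1777 + √2*√(67*(-¼))) = 705/(1777 + √2*√(-67/4)) = 705/(1777 + √2*(I*√67/2)) = 705/(1777 + I*√134/2)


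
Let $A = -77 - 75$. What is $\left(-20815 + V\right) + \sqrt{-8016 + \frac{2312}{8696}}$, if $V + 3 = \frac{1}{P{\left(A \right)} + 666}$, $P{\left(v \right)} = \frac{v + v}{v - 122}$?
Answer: $- \frac{1902640155}{91394} + \frac{i \sqrt{9471142961}}{1087} \approx -20818.0 + 89.531 i$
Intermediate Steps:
$A = -152$ ($A = -77 - 75 = -152$)
$P{\left(v \right)} = \frac{2 v}{-122 + v}$
$V = - \frac{274045}{91394}$ ($V = -3 + \frac{1}{2 \left(-152\right) \frac{1}{-122 - 152} + 666} = -3 + \frac{1}{2 \left(-152\right) \frac{1}{-274} + 666} = -3 + \frac{1}{2 \left(-152\right) \left(- \frac{1}{274}\right) + 666} = -3 + \frac{1}{\frac{152}{137} + 666} = -3 + \frac{1}{\frac{91394}{137}} = -3 + \frac{137}{91394} = - \frac{274045}{91394} \approx -2.9985$)
$\left(-20815 + V\right) + \sqrt{-8016 + \frac{2312}{8696}} = \left(-20815 - \frac{274045}{91394}\right) + \sqrt{-8016 + \frac{2312}{8696}} = - \frac{1902640155}{91394} + \sqrt{-8016 + 2312 \cdot \frac{1}{8696}} = - \frac{1902640155}{91394} + \sqrt{-8016 + \frac{289}{1087}} = - \frac{1902640155}{91394} + \sqrt{- \frac{8713103}{1087}} = - \frac{1902640155}{91394} + \frac{i \sqrt{9471142961}}{1087}$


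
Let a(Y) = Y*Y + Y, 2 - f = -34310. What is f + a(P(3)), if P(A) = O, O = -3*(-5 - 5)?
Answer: 35242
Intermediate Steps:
O = 30 (O = -3*(-10) = 30)
P(A) = 30
f = 34312 (f = 2 - 1*(-34310) = 2 + 34310 = 34312)
a(Y) = Y + Y**2 (a(Y) = Y**2 + Y = Y + Y**2)
f + a(P(3)) = 34312 + 30*(1 + 30) = 34312 + 30*31 = 34312 + 930 = 35242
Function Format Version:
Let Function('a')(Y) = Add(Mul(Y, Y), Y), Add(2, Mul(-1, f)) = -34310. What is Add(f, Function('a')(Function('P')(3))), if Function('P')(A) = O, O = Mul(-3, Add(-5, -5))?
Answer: 35242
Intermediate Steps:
O = 30 (O = Mul(-3, -10) = 30)
Function('P')(A) = 30
f = 34312 (f = Add(2, Mul(-1, -34310)) = Add(2, 34310) = 34312)
Function('a')(Y) = Add(Y, Pow(Y, 2)) (Function('a')(Y) = Add(Pow(Y, 2), Y) = Add(Y, Pow(Y, 2)))
Add(f, Function('a')(Function('P')(3))) = Add(34312, Mul(30, Add(1, 30))) = Add(34312, Mul(30, 31)) = Add(34312, 930) = 35242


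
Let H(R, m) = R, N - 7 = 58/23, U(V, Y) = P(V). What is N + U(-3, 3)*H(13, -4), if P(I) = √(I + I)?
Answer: 219/23 + 13*I*√6 ≈ 9.5217 + 31.843*I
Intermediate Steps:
P(I) = √2*√I (P(I) = √(2*I) = √2*√I)
U(V, Y) = √2*√V
N = 219/23 (N = 7 + 58/23 = 219/23 ≈ 9.5217)
N + U(-3, 3)*H(13, -4) = 219/23 + (√2*√(-3))*13 = 219/23 + (√2*(I*√3))*13 = 219/23 + (I*√6)*13 = 219/23 + 13*I*√6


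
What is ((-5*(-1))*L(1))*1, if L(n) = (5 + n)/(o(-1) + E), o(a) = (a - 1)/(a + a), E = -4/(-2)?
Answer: 10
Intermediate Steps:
E = 2 (E = -4*(-1/2) = 2)
o(a) = (-1 + a)/(2*a) (o(a) = (-1 + a)/((2*a)) = (-1 + a)*(1/(2*a)) = (-1 + a)/(2*a))
L(n) = 5/3 + n/3 (L(n) = (5 + n)/((1/2)*(-1 - 1)/(-1) + 2) = (5 + n)/((1/2)*(-1)*(-2) + 2) = (5 + n)/(1 + 2) = (5 + n)/3 = (5 + n)*(1/3) = 5/3 + n/3)
((-5*(-1))*L(1))*1 = ((-5*(-1))*(5/3 + (1/3)*1))*1 = (5*(5/3 + 1/3))*1 = (5*2)*1 = 10*1 = 10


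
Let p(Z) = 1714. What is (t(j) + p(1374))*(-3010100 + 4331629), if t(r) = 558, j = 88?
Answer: 3002513888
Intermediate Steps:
(t(j) + p(1374))*(-3010100 + 4331629) = (558 + 1714)*(-3010100 + 4331629) = 2272*1321529 = 3002513888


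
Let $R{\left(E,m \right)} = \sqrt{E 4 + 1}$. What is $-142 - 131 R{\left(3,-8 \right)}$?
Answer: $-142 - 131 \sqrt{13} \approx -614.33$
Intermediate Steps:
$R{\left(E,m \right)} = \sqrt{1 + 4 E}$ ($R{\left(E,m \right)} = \sqrt{4 E + 1} = \sqrt{1 + 4 E}$)
$-142 - 131 R{\left(3,-8 \right)} = -142 - 131 \sqrt{1 + 4 \cdot 3} = -142 - 131 \sqrt{1 + 12} = -142 - 131 \sqrt{13}$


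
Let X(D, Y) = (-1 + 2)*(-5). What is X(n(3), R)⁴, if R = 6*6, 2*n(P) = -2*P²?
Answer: 625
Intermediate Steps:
n(P) = -P² (n(P) = (-2*P²)/2 = -P²)
R = 36
X(D, Y) = -5 (X(D, Y) = 1*(-5) = -5)
X(n(3), R)⁴ = (-5)⁴ = 625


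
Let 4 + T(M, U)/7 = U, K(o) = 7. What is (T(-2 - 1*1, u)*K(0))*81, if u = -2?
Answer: -23814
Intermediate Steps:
T(M, U) = -28 + 7*U
(T(-2 - 1*1, u)*K(0))*81 = ((-28 + 7*(-2))*7)*81 = ((-28 - 14)*7)*81 = -42*7*81 = -294*81 = -23814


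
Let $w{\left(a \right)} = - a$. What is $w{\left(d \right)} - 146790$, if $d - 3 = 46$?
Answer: $-146839$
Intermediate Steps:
$d = 49$ ($d = 3 + 46 = 49$)
$w{\left(d \right)} - 146790 = \left(-1\right) 49 - 146790 = -49 - 146790 = -146839$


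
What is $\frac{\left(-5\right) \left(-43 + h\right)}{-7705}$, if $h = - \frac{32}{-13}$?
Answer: $- \frac{527}{20033} \approx -0.026307$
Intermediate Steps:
$h = \frac{32}{13}$ ($h = \left(-32\right) \left(- \frac{1}{13}\right) = \frac{32}{13} \approx 2.4615$)
$\frac{\left(-5\right) \left(-43 + h\right)}{-7705} = \frac{\left(-5\right) \left(-43 + \frac{32}{13}\right)}{-7705} = \left(-5\right) \left(- \frac{527}{13}\right) \left(- \frac{1}{7705}\right) = \frac{2635}{13} \left(- \frac{1}{7705}\right) = - \frac{527}{20033}$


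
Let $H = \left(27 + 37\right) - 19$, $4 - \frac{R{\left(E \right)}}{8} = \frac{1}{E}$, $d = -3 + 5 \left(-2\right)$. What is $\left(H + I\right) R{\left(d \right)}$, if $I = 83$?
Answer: $\frac{54272}{13} \approx 4174.8$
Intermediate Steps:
$d = -13$ ($d = -3 - 10 = -13$)
$R{\left(E \right)} = 32 - \frac{8}{E}$
$H = 45$ ($H = 64 - 19 = 45$)
$\left(H + I\right) R{\left(d \right)} = \left(45 + 83\right) \left(32 - \frac{8}{-13}\right) = 128 \left(32 - - \frac{8}{13}\right) = 128 \left(32 + \frac{8}{13}\right) = 128 \cdot \frac{424}{13} = \frac{54272}{13}$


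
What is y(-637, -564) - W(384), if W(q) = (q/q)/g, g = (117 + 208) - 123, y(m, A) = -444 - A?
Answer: 24239/202 ≈ 119.99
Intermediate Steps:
g = 202 (g = 325 - 123 = 202)
W(q) = 1/202 (W(q) = (q/q)/202 = 1*(1/202) = 1/202)
y(-637, -564) - W(384) = (-444 - 1*(-564)) - 1*1/202 = (-444 + 564) - 1/202 = 120 - 1/202 = 24239/202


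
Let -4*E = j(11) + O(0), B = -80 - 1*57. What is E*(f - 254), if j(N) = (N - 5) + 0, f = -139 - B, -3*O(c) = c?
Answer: 384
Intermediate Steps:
O(c) = -c/3
B = -137 (B = -80 - 57 = -137)
f = -2 (f = -139 - 1*(-137) = -139 + 137 = -2)
j(N) = -5 + N (j(N) = (-5 + N) + 0 = -5 + N)
E = -3/2 (E = -((-5 + 11) - ⅓*0)/4 = -(6 + 0)/4 = -¼*6 = -3/2 ≈ -1.5000)
E*(f - 254) = -3*(-2 - 254)/2 = -3/2*(-256) = 384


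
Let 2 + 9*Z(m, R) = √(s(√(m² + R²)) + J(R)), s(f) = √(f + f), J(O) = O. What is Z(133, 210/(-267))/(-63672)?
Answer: 1/286524 - √(-6230 + 89*√1246*2859581^(¼))/51001272 ≈ -3.3853e-6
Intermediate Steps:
s(f) = √2*√f (s(f) = √(2*f) = √2*√f)
Z(m, R) = -2/9 + √(R + √2*(R² + m²)^(¼))/9 (Z(m, R) = -2/9 + √(√2*√(√(m² + R²)) + R)/9 = -2/9 + √(√2*√(√(R² + m²)) + R)/9 = -2/9 + √(√2*(R² + m²)^(¼) + R)/9 = -2/9 + √(R + √2*(R² + m²)^(¼))/9)
Z(133, 210/(-267))/(-63672) = (-2/9 + √(210/(-267) + √2*((210/(-267))² + 133²)^(¼))/9)/(-63672) = (-2/9 + √(210*(-1/267) + √2*((210*(-1/267))² + 17689)^(¼))/9)*(-1/63672) = (-2/9 + √(-70/89 + √2*((-70/89)² + 17689)^(¼))/9)*(-1/63672) = (-2/9 + √(-70/89 + √2*(4900/7921 + 17689)^(¼))/9)*(-1/63672) = (-2/9 + √(-70/89 + √2*(140119469/7921)^(¼))/9)*(-1/63672) = (-2/9 + √(-70/89 + √2*(√623*2859581^(¼)/89))/9)*(-1/63672) = (-2/9 + √(-70/89 + √1246*2859581^(¼)/89)/9)*(-1/63672) = 1/286524 - √(-70/89 + √1246*2859581^(¼)/89)/573048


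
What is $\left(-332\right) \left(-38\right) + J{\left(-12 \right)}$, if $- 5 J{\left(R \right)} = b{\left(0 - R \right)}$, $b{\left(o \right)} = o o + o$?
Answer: $\frac{62924}{5} \approx 12585.0$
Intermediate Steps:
$b{\left(o \right)} = o + o^{2}$ ($b{\left(o \right)} = o^{2} + o = o + o^{2}$)
$J{\left(R \right)} = \frac{R \left(1 - R\right)}{5}$ ($J{\left(R \right)} = - \frac{\left(0 - R\right) \left(1 + \left(0 - R\right)\right)}{5} = - \frac{- R \left(1 - R\right)}{5} = - \frac{\left(-1\right) R \left(1 - R\right)}{5} = \frac{R \left(1 - R\right)}{5}$)
$\left(-332\right) \left(-38\right) + J{\left(-12 \right)} = \left(-332\right) \left(-38\right) + \frac{1}{5} \left(-12\right) \left(1 - -12\right) = 12616 + \frac{1}{5} \left(-12\right) \left(1 + 12\right) = 12616 + \frac{1}{5} \left(-12\right) 13 = 12616 - \frac{156}{5} = \frac{62924}{5}$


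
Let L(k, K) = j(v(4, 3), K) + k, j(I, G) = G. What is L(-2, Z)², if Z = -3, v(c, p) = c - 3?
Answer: 25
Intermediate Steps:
v(c, p) = -3 + c
L(k, K) = K + k
L(-2, Z)² = (-3 - 2)² = (-5)² = 25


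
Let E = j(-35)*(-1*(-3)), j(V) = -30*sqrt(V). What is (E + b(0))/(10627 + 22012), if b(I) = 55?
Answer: 55/32639 - 90*I*sqrt(35)/32639 ≈ 0.0016851 - 0.016313*I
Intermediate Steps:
E = -90*I*sqrt(35) (E = (-30*I*sqrt(35))*(-1*(-3)) = -30*I*sqrt(35)*3 = -90*I*sqrt(35) ≈ -532.45*I)
(E + b(0))/(10627 + 22012) = (-90*I*sqrt(35) + 55)/(10627 + 22012) = (55 - 90*I*sqrt(35))/32639 = (55 - 90*I*sqrt(35))*(1/32639) = 55/32639 - 90*I*sqrt(35)/32639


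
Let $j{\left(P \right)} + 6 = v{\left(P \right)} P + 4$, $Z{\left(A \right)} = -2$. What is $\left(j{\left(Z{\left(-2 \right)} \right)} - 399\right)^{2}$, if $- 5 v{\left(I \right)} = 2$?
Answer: $\frac{4004001}{25} \approx 1.6016 \cdot 10^{5}$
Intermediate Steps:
$v{\left(I \right)} = - \frac{2}{5}$ ($v{\left(I \right)} = \left(- \frac{1}{5}\right) 2 = - \frac{2}{5}$)
$j{\left(P \right)} = -2 - \frac{2 P}{5}$ ($j{\left(P \right)} = -6 - \left(-4 + \frac{2 P}{5}\right) = -2 - \frac{2 P}{5}$)
$\left(j{\left(Z{\left(-2 \right)} \right)} - 399\right)^{2} = \left(\left(-2 - - \frac{4}{5}\right) - 399\right)^{2} = \left(\left(-2 + \frac{4}{5}\right) - 399\right)^{2} = \left(- \frac{6}{5} - 399\right)^{2} = \left(- \frac{2001}{5}\right)^{2} = \frac{4004001}{25}$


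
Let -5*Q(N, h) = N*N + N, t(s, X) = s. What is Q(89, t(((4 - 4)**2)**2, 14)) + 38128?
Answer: 36526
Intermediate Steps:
Q(N, h) = -N/5 - N**2/5 (Q(N, h) = -(N*N + N)/5 = -(N**2 + N)/5 = -(N + N**2)/5 = -N/5 - N**2/5)
Q(89, t(((4 - 4)**2)**2, 14)) + 38128 = -1/5*89*(1 + 89) + 38128 = -1/5*89*90 + 38128 = -1602 + 38128 = 36526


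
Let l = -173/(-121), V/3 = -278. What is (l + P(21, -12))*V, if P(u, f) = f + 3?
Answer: 763944/121 ≈ 6313.6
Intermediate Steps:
V = -834 (V = 3*(-278) = -834)
l = 173/121 (l = -173*(-1/121) = 173/121 ≈ 1.4298)
P(u, f) = 3 + f
(l + P(21, -12))*V = (173/121 + (3 - 12))*(-834) = (173/121 - 9)*(-834) = -916/121*(-834) = 763944/121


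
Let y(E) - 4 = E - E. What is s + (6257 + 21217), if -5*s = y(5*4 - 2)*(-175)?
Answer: 27614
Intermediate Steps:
y(E) = 4 (y(E) = 4 + (E - E) = 4 + 0 = 4)
s = 140 (s = -4*(-175)/5 = -⅕*(-700) = 140)
s + (6257 + 21217) = 140 + (6257 + 21217) = 140 + 27474 = 27614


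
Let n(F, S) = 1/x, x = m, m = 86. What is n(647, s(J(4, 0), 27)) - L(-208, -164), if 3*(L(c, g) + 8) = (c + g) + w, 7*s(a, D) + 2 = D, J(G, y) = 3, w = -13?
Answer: 35177/258 ≈ 136.34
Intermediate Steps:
s(a, D) = -2/7 + D/7
x = 86
n(F, S) = 1/86
L(c, g) = -37/3 + c/3 + g/3 (L(c, g) = -8 + ((c + g) - 13)/3 = -8 + (-13 + c + g)/3 = -8 + (-13/3 + c/3 + g/3) = -37/3 + c/3 + g/3)
n(647, s(J(4, 0), 27)) - L(-208, -164) = 1/86 - (-37/3 + (⅓)*(-208) + (⅓)*(-164)) = 1/86 - (-37/3 - 208/3 - 164/3) = 1/86 - 1*(-409/3) = 1/86 + 409/3 = 35177/258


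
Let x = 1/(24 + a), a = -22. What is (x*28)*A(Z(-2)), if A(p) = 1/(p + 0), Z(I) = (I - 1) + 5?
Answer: 7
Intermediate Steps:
x = ½ (x = 1/(24 - 22) = 1/2 = ½ ≈ 0.50000)
Z(I) = 4 + I (Z(I) = (-1 + I) + 5 = 4 + I)
A(p) = 1/p
(x*28)*A(Z(-2)) = ((½)*28)/(4 - 2) = 14/2 = 14*(½) = 7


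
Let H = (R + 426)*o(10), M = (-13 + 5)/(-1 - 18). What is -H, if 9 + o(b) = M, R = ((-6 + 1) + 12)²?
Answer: 4075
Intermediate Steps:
R = 49 (R = (-5 + 12)² = 7² = 49)
M = 8/19 (M = -8/(-19) = -8*(-1/19) = 8/19 ≈ 0.42105)
o(b) = -163/19 (o(b) = -9 + 8/19 = -163/19)
H = -4075 (H = (49 + 426)*(-163/19) = 475*(-163/19) = -4075)
-H = -1*(-4075) = 4075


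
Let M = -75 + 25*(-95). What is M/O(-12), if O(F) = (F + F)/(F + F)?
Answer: -2450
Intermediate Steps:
O(F) = 1 (O(F) = (2*F)/((2*F)) = (2*F)*(1/(2*F)) = 1)
M = -2450 (M = -75 - 2375 = -2450)
M/O(-12) = -2450/1 = -2450*1 = -2450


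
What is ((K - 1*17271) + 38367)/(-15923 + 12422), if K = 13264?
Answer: -34360/3501 ≈ -9.8143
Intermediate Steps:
((K - 1*17271) + 38367)/(-15923 + 12422) = ((13264 - 1*17271) + 38367)/(-15923 + 12422) = ((13264 - 17271) + 38367)/(-3501) = (-4007 + 38367)*(-1/3501) = 34360*(-1/3501) = -34360/3501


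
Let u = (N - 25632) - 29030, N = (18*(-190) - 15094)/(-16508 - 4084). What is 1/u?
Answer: -10296/562790695 ≈ -1.8295e-5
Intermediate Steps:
N = 9257/10296 (N = (-3420 - 15094)/(-20592) = -18514*(-1/20592) = 9257/10296 ≈ 0.89909)
u = -562790695/10296 (u = (9257/10296 - 25632) - 29030 = -263897815/10296 - 29030 = -562790695/10296 ≈ -54661.)
1/u = 1/(-562790695/10296) = -10296/562790695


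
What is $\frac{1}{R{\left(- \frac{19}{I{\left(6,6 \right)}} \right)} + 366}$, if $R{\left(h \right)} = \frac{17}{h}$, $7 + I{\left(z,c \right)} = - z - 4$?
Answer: $\frac{19}{7243} \approx 0.0026232$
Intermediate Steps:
$I{\left(z,c \right)} = -11 - z$ ($I{\left(z,c \right)} = -7 - \left(4 + z\right) = -11 - z$)
$\frac{1}{R{\left(- \frac{19}{I{\left(6,6 \right)}} \right)} + 366} = \frac{1}{\frac{17}{\left(-19\right) \frac{1}{-11 - 6}} + 366} = \frac{1}{\frac{17}{\left(-19\right) \frac{1}{-17}} + 366} = \frac{1}{\frac{17}{\left(-19\right) \left(- \frac{1}{17}\right)} + 366} = \frac{1}{\frac{17}{\frac{19}{17}} + 366} = \frac{1}{17 \cdot \frac{17}{19} + 366} = \frac{1}{\frac{289}{19} + 366} = \frac{1}{\frac{7243}{19}} = \frac{19}{7243}$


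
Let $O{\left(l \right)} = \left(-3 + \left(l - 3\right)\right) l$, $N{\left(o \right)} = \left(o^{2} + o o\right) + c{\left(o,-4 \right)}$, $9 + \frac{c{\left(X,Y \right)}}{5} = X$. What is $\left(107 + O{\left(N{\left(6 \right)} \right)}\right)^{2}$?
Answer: $9084196$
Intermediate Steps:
$c{\left(X,Y \right)} = -45 + 5 X$
$N{\left(o \right)} = -45 + 2 o^{2} + 5 o$ ($N{\left(o \right)} = \left(o^{2} + o o\right) + \left(-45 + 5 o\right) = \left(o^{2} + o^{2}\right) + \left(-45 + 5 o\right) = 2 o^{2} + \left(-45 + 5 o\right) = -45 + 2 o^{2} + 5 o$)
$O{\left(l \right)} = l \left(-6 + l\right)$ ($O{\left(l \right)} = \left(-3 + \left(l - 3\right)\right) l = \left(-3 + \left(-3 + l\right)\right) l = \left(-6 + l\right) l = l \left(-6 + l\right)$)
$\left(107 + O{\left(N{\left(6 \right)} \right)}\right)^{2} = \left(107 + \left(-45 + 2 \cdot 6^{2} + 5 \cdot 6\right) \left(-6 + \left(-45 + 2 \cdot 6^{2} + 5 \cdot 6\right)\right)\right)^{2} = \left(107 + \left(-45 + 2 \cdot 36 + 30\right) \left(-6 + \left(-45 + 2 \cdot 36 + 30\right)\right)\right)^{2} = \left(107 + \left(-45 + 72 + 30\right) \left(-6 + \left(-45 + 72 + 30\right)\right)\right)^{2} = \left(107 + 57 \left(-6 + 57\right)\right)^{2} = \left(107 + 57 \cdot 51\right)^{2} = \left(107 + 2907\right)^{2} = 3014^{2} = 9084196$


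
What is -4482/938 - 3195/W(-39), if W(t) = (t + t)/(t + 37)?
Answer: -528618/6097 ≈ -86.701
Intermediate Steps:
W(t) = 2*t/(37 + t) (W(t) = (2*t)/(37 + t) = 2*t/(37 + t))
-4482/938 - 3195/W(-39) = -4482/938 - 3195/(2*(-39)/(37 - 39)) = -4482*1/938 - 3195/(2*(-39)/(-2)) = -2241/469 - 3195/(2*(-39)*(-1/2)) = -2241/469 - 3195/39 = -2241/469 - 3195*1/39 = -2241/469 - 1065/13 = -528618/6097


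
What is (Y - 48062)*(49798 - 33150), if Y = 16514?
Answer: -525211104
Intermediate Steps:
(Y - 48062)*(49798 - 33150) = (16514 - 48062)*(49798 - 33150) = -31548*16648 = -525211104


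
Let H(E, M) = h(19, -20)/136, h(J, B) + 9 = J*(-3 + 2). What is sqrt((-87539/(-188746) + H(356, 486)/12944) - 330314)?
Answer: I*sqrt(35612031862418763428269838)/10383294952 ≈ 574.73*I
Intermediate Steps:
h(J, B) = -9 - J (h(J, B) = -9 + J*(-3 + 2) = -9 + J*(-1) = -9 - J)
H(E, M) = -7/34 (H(E, M) = (-9 - 1*19)/136 = (-9 - 19)*(1/136) = -28*1/136 = -7/34)
sqrt((-87539/(-188746) + H(356, 486)/12944) - 330314) = sqrt((-87539/(-188746) - 7/34/12944) - 330314) = sqrt((-87539*(-1/188746) - 7/34*1/12944) - 330314) = sqrt((87539/188746 - 7/440096) - 330314) = sqrt(19262121261/41533179808 - 330314) = sqrt(-13718971492978451/41533179808) = I*sqrt(35612031862418763428269838)/10383294952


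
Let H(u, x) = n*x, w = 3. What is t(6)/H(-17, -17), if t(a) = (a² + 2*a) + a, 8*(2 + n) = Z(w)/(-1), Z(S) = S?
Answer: 432/323 ≈ 1.3375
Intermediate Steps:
n = -19/8 (n = -2 + (3/(-1))/8 = -2 + (3*(-1))/8 = -2 + (⅛)*(-3) = -2 - 3/8 = -19/8 ≈ -2.3750)
t(a) = a² + 3*a
H(u, x) = -19*x/8
t(6)/H(-17, -17) = (6*(3 + 6))/((-19/8*(-17))) = (6*9)/(323/8) = 54*(8/323) = 432/323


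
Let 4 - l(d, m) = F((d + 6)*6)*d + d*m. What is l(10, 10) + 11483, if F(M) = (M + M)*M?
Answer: -172933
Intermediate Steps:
F(M) = 2*M² (F(M) = (2*M)*M = 2*M²)
l(d, m) = 4 - d*m - 2*d*(36 + 6*d)² (l(d, m) = 4 - ((2*((d + 6)*6)²)*d + d*m) = 4 - ((2*((6 + d)*6)²)*d + d*m) = 4 - ((2*(36 + 6*d)²)*d + d*m) = 4 - (2*d*(36 + 6*d)² + d*m) = 4 - (d*m + 2*d*(36 + 6*d)²) = 4 + (-d*m - 2*d*(36 + 6*d)²) = 4 - d*m - 2*d*(36 + 6*d)²)
l(10, 10) + 11483 = (4 - 1*10*10 - 72*10*(6 + 10)²) + 11483 = (4 - 100 - 72*10*16²) + 11483 = (4 - 100 - 72*10*256) + 11483 = (4 - 100 - 184320) + 11483 = -184416 + 11483 = -172933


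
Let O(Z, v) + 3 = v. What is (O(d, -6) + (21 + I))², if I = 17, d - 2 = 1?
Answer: 841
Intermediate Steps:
d = 3 (d = 2 + 1 = 3)
O(Z, v) = -3 + v
(O(d, -6) + (21 + I))² = ((-3 - 6) + (21 + 17))² = (-9 + 38)² = 29² = 841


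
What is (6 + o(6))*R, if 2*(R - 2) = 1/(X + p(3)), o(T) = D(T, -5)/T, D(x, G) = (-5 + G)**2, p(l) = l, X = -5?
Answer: 119/3 ≈ 39.667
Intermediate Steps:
o(T) = 100/T (o(T) = (-5 - 5)**2/T = (-10)**2/T = 100/T)
R = 7/4 (R = 2 + 1/(2*(-5 + 3)) = 2 + (1/2)/(-2) = 2 + (1/2)*(-1/2) = 2 - 1/4 = 7/4 ≈ 1.7500)
(6 + o(6))*R = (6 + 100/6)*(7/4) = (6 + 100*(1/6))*(7/4) = (6 + 50/3)*(7/4) = (68/3)*(7/4) = 119/3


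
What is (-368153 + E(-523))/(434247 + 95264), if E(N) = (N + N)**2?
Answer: 725963/529511 ≈ 1.3710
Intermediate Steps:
E(N) = 4*N**2 (E(N) = (2*N)**2 = 4*N**2)
(-368153 + E(-523))/(434247 + 95264) = (-368153 + 4*(-523)**2)/(434247 + 95264) = (-368153 + 4*273529)/529511 = (-368153 + 1094116)*(1/529511) = 725963*(1/529511) = 725963/529511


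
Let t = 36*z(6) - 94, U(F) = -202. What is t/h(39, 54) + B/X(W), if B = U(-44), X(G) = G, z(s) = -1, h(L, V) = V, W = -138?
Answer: -586/621 ≈ -0.94364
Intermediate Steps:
B = -202
t = -130 (t = 36*(-1) - 94 = -36 - 94 = -130)
t/h(39, 54) + B/X(W) = -130/54 - 202/(-138) = -130*1/54 - 202*(-1/138) = -65/27 + 101/69 = -586/621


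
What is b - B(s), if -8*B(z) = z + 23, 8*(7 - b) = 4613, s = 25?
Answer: -4509/8 ≈ -563.63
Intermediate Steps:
b = -4557/8 (b = 7 - ⅛*4613 = 7 - 4613/8 = -4557/8 ≈ -569.63)
B(z) = -23/8 - z/8 (B(z) = -(z + 23)/8 = -(23 + z)/8 = -23/8 - z/8)
b - B(s) = -4557/8 - (-23/8 - ⅛*25) = -4557/8 - (-23/8 - 25/8) = -4557/8 - 1*(-6) = -4557/8 + 6 = -4509/8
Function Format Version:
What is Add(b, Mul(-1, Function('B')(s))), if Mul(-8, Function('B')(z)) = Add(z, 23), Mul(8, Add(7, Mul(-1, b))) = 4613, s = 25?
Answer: Rational(-4509, 8) ≈ -563.63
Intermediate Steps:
b = Rational(-4557, 8) (b = Add(7, Mul(Rational(-1, 8), 4613)) = Add(7, Rational(-4613, 8)) = Rational(-4557, 8) ≈ -569.63)
Function('B')(z) = Add(Rational(-23, 8), Mul(Rational(-1, 8), z)) (Function('B')(z) = Mul(Rational(-1, 8), Add(z, 23)) = Mul(Rational(-1, 8), Add(23, z)) = Add(Rational(-23, 8), Mul(Rational(-1, 8), z)))
Add(b, Mul(-1, Function('B')(s))) = Add(Rational(-4557, 8), Mul(-1, Add(Rational(-23, 8), Mul(Rational(-1, 8), 25)))) = Add(Rational(-4557, 8), Mul(-1, Add(Rational(-23, 8), Rational(-25, 8)))) = Add(Rational(-4557, 8), Mul(-1, -6)) = Add(Rational(-4557, 8), 6) = Rational(-4509, 8)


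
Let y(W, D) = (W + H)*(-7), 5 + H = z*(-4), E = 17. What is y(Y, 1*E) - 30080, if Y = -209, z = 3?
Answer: -28498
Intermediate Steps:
H = -17 (H = -5 + 3*(-4) = -5 - 12 = -17)
y(W, D) = 119 - 7*W (y(W, D) = (W - 17)*(-7) = (-17 + W)*(-7) = 119 - 7*W)
y(Y, 1*E) - 30080 = (119 - 7*(-209)) - 30080 = (119 + 1463) - 30080 = 1582 - 30080 = -28498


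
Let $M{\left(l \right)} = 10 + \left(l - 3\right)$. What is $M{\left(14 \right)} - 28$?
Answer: $-7$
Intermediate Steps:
$M{\left(l \right)} = 7 + l$ ($M{\left(l \right)} = 10 + \left(-3 + l\right) = 7 + l$)
$M{\left(14 \right)} - 28 = \left(7 + 14\right) - 28 = 21 - 28 = -7$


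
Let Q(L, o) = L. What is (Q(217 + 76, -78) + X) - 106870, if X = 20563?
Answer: -86014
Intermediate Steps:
(Q(217 + 76, -78) + X) - 106870 = ((217 + 76) + 20563) - 106870 = (293 + 20563) - 106870 = 20856 - 106870 = -86014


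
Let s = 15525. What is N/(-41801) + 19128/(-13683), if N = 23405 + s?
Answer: -444082906/190654361 ≈ -2.3293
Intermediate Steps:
N = 38930 (N = 23405 + 15525 = 38930)
N/(-41801) + 19128/(-13683) = 38930/(-41801) + 19128/(-13683) = 38930*(-1/41801) + 19128*(-1/13683) = -38930/41801 - 6376/4561 = -444082906/190654361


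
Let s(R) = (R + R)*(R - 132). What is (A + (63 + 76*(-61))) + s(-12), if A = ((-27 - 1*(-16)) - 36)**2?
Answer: 1092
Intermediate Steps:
A = 2209 (A = ((-27 + 16) - 36)**2 = (-11 - 36)**2 = (-47)**2 = 2209)
s(R) = 2*R*(-132 + R) (s(R) = (2*R)*(-132 + R) = 2*R*(-132 + R))
(A + (63 + 76*(-61))) + s(-12) = (2209 + (63 + 76*(-61))) + 2*(-12)*(-132 - 12) = (2209 + (63 - 4636)) + 2*(-12)*(-144) = (2209 - 4573) + 3456 = -2364 + 3456 = 1092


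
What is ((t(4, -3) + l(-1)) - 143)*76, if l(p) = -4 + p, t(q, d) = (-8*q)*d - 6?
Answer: -4408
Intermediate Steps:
t(q, d) = -6 - 8*d*q (t(q, d) = -8*d*q - 6 = -6 - 8*d*q)
((t(4, -3) + l(-1)) - 143)*76 = (((-6 - 8*(-3)*4) + (-4 - 1)) - 143)*76 = (((-6 + 96) - 5) - 143)*76 = ((90 - 5) - 143)*76 = (85 - 143)*76 = -58*76 = -4408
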